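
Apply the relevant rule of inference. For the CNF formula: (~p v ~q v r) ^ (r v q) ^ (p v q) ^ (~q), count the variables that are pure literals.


Check each variable for pure literal status:
p: mixed (not pure)
q: mixed (not pure)
r: pure positive
Pure literal count = 1

1


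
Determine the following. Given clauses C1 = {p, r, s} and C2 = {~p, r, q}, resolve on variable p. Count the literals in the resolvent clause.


Remove p from C1 and ~p from C2.
C1 remainder: {r, s}
C2 remainder: {r, q}
Union (resolvent): {q, r, s}
Resolvent has 3 literal(s).

3


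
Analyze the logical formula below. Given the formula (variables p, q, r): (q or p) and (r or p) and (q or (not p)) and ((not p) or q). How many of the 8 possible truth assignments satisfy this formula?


Evaluate all 8 assignments for p, q, r:
p=0, q=0, r=0: 0
p=0, q=0, r=1: 0
p=0, q=1, r=0: 0
p=0, q=1, r=1: 1
p=1, q=0, r=0: 0
p=1, q=0, r=1: 0
p=1, q=1, r=0: 1
p=1, q=1, r=1: 1
Satisfying count = 3

3


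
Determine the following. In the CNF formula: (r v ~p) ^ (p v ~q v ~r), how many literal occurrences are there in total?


Counting literals in each clause:
Clause 1: 2 literal(s)
Clause 2: 3 literal(s)
Total = 5

5


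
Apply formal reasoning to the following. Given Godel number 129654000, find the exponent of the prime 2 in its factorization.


Factorize 129654000 by dividing by 2 repeatedly.
Division steps: 2 divides 129654000 exactly 4 time(s).
Exponent of 2 = 4

4


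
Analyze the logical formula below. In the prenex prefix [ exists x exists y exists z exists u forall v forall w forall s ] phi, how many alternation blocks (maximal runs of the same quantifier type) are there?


Quantifier-type sequence: E E E E A A A  (A=forall, E=exists)
Group into maximal same-type runs:
  Ex4 | Ax3
Number of blocks = 2

2


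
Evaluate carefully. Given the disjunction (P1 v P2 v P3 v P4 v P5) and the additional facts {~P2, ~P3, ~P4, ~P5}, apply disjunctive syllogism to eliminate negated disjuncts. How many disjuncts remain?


Original disjuncts (5): P1, P2, P3, P4, P5
Negated (eliminate): ~P2, ~P3, ~P4, ~P5
Remaining disjuncts: P1
Count = 5 - 4 = 1

1


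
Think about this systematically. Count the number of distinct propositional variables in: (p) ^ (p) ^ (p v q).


Identify each variable that appears in the formula.
Variables found: p, q
Count = 2

2


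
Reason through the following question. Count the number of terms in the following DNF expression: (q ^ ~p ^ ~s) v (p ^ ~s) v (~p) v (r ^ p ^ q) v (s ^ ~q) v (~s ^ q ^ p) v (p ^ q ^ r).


A DNF formula is a disjunction of terms (conjunctions).
Terms are separated by v.
Counting the disjuncts: 7 terms.

7


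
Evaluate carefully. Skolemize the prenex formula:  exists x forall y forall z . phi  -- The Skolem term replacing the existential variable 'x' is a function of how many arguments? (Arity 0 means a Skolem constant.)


Quantifier prefix: exists x forall y forall z
'x' is existentially quantified at position 1.
No universal quantifiers precede it.
Skolem function arity = 0 (a Skolem constant)

0


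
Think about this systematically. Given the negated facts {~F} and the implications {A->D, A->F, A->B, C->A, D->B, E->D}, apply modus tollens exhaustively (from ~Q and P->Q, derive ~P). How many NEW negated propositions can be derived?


Initial negated facts: {~F}
Apply modus tollens to closure:
  ~F and A->F  =>  ~A
  ~A and C->A  =>  ~C
Final negated: {~A, ~C, ~F}
New negations: {~A, ~C}
Count = 2

2


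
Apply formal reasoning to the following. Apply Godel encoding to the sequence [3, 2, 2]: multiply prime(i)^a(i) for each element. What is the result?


Encode each element as an exponent of the corresponding prime:
  2^3 = 8
  3^2 = 9
  5^2 = 25
Product = 8 * 9 * 25 = 1800

1800


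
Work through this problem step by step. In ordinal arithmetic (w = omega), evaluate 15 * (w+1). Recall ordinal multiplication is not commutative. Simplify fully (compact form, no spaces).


Compute 15 * (w+1).
Ordinal * is associative and left-distributive over +, but NOT commutative; for finite n>1, n*w = w but w*n stays w*n.
By left-distributivity: 15 * (w+1) = 15*w + 15*1 = w + 15 = w+15.
Result = w+15

w+15


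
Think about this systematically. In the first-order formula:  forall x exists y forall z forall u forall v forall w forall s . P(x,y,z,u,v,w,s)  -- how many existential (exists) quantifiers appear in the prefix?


Quantifier prefix: forall x exists y forall z forall u forall v forall w forall s
Mark each quantifier type:
  U E U U U U U
Universal count = 6, Existential count = 1
Asked for existential (exists) quantifiers: 1

1


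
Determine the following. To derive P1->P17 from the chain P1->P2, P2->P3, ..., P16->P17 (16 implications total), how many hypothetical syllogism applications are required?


With 16 implications in a chain connecting 17 propositions:
P1->P2, P2->P3, ..., P16->P17
Steps needed = (number of implications) - 1 = 16 - 1 = 15

15


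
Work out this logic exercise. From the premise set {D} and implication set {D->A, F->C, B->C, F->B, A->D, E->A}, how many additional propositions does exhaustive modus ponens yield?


Initial facts: {D}
Apply modus ponens to closure:
  D and D->A  =>  A
Final known: {A, D}
New propositions: {A}
Count = 1

1


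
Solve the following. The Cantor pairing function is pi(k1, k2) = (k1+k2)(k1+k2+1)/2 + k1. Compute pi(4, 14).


k1 + k2 = 18
(k1+k2)(k1+k2+1)/2 = 18 * 19 / 2 = 171
pi = 171 + 4 = 175

175


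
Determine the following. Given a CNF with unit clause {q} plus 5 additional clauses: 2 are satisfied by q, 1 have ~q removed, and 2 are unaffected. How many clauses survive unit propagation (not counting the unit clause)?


Satisfied (removed): 2
Shortened (remain): 1
Unchanged (remain): 2
Remaining = 1 + 2 = 3

3


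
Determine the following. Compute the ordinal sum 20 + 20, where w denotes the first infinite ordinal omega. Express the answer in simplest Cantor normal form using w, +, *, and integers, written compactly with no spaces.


Compute 20 + 20.
Ordinal + is associative but NOT commutative; for finite n>0, n + w = w but w + n stays w+n.
Both operands finite; ordinal + agrees with natural +: 20 + 20 = 40.
Result = 40

40


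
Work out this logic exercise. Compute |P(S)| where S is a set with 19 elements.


The power set of a set with n elements has 2^n elements.
|P(S)| = 2^19 = 524288

524288


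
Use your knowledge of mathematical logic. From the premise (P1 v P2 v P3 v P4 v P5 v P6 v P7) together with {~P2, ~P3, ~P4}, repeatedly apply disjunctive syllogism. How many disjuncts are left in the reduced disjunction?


Original disjuncts (7): P1, P2, P3, P4, P5, P6, P7
Negated (eliminate): ~P2, ~P3, ~P4
Remaining disjuncts: P1, P5, P6, P7
Count = 7 - 3 = 4

4


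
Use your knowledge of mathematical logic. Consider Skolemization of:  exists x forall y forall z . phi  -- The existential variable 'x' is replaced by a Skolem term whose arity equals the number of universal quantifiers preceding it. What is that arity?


Quantifier prefix: exists x forall y forall z
'x' is existentially quantified at position 1.
No universal quantifiers precede it.
Skolem function arity = 0 (a Skolem constant)

0


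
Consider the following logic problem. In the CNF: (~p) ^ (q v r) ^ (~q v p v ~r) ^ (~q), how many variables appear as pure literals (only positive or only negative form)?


Check each variable for pure literal status:
p: mixed (not pure)
q: mixed (not pure)
r: mixed (not pure)
Pure literal count = 0

0


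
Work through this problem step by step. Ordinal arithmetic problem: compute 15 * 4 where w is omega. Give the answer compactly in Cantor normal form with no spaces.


Compute 15 * 4.
Ordinal * is associative and left-distributive over +, but NOT commutative; for finite n>1, n*w = w but w*n stays w*n.
Both finite; ordinal * agrees with natural *: 15 * 4 = 60.
Result = 60

60


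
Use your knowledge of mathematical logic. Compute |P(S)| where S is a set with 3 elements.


The power set of a set with n elements has 2^n elements.
|P(S)| = 2^3 = 8

8


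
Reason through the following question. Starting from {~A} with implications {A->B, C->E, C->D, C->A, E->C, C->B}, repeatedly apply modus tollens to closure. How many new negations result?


Initial negated facts: {~A}
Apply modus tollens to closure:
  ~A and C->A  =>  ~C
  ~C and E->C  =>  ~E
Final negated: {~A, ~C, ~E}
New negations: {~C, ~E}
Count = 2

2


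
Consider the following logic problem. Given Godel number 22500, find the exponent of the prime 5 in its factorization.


Factorize 22500 by dividing by 5 repeatedly.
Division steps: 5 divides 22500 exactly 4 time(s).
Exponent of 5 = 4

4


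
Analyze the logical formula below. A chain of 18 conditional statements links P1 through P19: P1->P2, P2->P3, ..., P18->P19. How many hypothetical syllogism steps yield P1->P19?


With 18 implications in a chain connecting 19 propositions:
P1->P2, P2->P3, ..., P18->P19
Steps needed = (number of implications) - 1 = 18 - 1 = 17

17


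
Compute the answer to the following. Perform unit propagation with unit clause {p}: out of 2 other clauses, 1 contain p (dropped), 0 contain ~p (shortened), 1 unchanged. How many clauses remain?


Satisfied (removed): 1
Shortened (remain): 0
Unchanged (remain): 1
Remaining = 0 + 1 = 1

1


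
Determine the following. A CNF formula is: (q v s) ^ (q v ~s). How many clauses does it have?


A CNF formula is a conjunction of clauses.
Clauses are separated by ^.
Counting the conjuncts: 2 clauses.

2


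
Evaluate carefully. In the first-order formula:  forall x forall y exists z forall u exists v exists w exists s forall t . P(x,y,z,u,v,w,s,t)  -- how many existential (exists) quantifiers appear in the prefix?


Quantifier prefix: forall x forall y exists z forall u exists v exists w exists s forall t
Mark each quantifier type:
  U U E U E E E U
Universal count = 4, Existential count = 4
Asked for existential (exists) quantifiers: 4

4


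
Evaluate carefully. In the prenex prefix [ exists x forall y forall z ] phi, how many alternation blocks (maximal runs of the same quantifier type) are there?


Quantifier-type sequence: E A A  (A=forall, E=exists)
Group into maximal same-type runs:
  Ex1 | Ax2
Number of blocks = 2

2


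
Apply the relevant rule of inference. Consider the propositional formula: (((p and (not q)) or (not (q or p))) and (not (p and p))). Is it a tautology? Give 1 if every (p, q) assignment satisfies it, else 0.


Check all 4 assignments:
p=0, q=0: 1
p=0, q=1: 0
p=1, q=0: 0
p=1, q=1: 0
Satisfying count = 1/4.
Tautology iff count = 4: no.

0


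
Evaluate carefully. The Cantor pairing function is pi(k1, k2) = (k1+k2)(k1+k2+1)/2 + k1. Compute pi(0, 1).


k1 + k2 = 1
(k1+k2)(k1+k2+1)/2 = 1 * 2 / 2 = 1
pi = 1 + 0 = 1

1


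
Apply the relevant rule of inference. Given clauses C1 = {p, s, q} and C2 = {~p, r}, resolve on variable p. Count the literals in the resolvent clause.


Remove p from C1 and ~p from C2.
C1 remainder: {s, q}
C2 remainder: {r}
Union (resolvent): {q, r, s}
Resolvent has 3 literal(s).

3


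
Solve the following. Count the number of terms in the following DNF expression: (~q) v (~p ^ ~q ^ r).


A DNF formula is a disjunction of terms (conjunctions).
Terms are separated by v.
Counting the disjuncts: 2 terms.

2


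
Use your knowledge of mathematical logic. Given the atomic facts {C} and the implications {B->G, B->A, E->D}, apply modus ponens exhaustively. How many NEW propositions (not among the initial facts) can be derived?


Initial facts: {C}
Apply modus ponens to closure:
  (no implication fires)
Final known: {C}
New propositions: {(none)}
Count = 0

0


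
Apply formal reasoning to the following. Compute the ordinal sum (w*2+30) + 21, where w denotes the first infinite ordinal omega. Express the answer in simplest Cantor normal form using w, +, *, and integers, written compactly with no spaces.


Compute (w*2+30) + 21.
Ordinal + is associative but NOT commutative; for finite n>0, n + w = w but w + n stays w+n.
By associativity: (w*2+30) + 21 = w*2 + (30+21) = w*2+51.
Result = w*2+51

w*2+51


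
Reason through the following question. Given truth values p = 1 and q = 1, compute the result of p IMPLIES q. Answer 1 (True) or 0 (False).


p = 1, q = 1
Operation: p IMPLIES q
Evaluate: 1 IMPLIES 1 = 1

1


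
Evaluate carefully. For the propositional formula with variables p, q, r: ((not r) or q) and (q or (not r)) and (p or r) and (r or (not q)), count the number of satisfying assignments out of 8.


Evaluate all 8 assignments for p, q, r:
p=0, q=0, r=0: 0
p=0, q=0, r=1: 0
p=0, q=1, r=0: 0
p=0, q=1, r=1: 1
p=1, q=0, r=0: 1
p=1, q=0, r=1: 0
p=1, q=1, r=0: 0
p=1, q=1, r=1: 1
Satisfying count = 3

3


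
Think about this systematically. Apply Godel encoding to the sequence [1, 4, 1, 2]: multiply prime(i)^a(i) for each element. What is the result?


Encode each element as an exponent of the corresponding prime:
  2^1 = 2
  3^4 = 81
  5^1 = 5
  7^2 = 49
Product = 2 * 81 * 5 * 49 = 39690

39690


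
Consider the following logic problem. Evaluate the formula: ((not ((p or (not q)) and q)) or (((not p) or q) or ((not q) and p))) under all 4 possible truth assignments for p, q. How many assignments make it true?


Check all 4 assignments:
p=0, q=0: 1
p=0, q=1: 1
p=1, q=0: 1
p=1, q=1: 1
Count of True = 4

4


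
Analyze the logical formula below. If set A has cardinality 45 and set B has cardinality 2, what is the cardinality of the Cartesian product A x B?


The Cartesian product A x B contains all ordered pairs (a, b).
|A x B| = |A| * |B| = 45 * 2 = 90

90


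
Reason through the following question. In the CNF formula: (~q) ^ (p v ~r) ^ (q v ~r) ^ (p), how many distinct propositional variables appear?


Identify each variable that appears in the formula.
Variables found: p, q, r
Count = 3

3


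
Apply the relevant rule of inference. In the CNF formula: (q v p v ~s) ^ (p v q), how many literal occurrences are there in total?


Counting literals in each clause:
Clause 1: 3 literal(s)
Clause 2: 2 literal(s)
Total = 5

5


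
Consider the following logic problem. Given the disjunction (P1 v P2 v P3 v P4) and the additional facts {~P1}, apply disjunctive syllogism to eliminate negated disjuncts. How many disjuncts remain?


Original disjuncts (4): P1, P2, P3, P4
Negated (eliminate): ~P1
Remaining disjuncts: P2, P3, P4
Count = 4 - 1 = 3

3


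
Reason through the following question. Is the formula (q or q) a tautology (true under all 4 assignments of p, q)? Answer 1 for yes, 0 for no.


Check all 4 assignments:
p=0, q=0: 0
p=0, q=1: 1
p=1, q=0: 0
p=1, q=1: 1
Satisfying count = 2/4.
Tautology iff count = 4: no.

0


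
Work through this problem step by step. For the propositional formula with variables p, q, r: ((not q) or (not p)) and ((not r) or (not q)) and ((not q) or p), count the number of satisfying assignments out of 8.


Evaluate all 8 assignments for p, q, r:
p=0, q=0, r=0: 1
p=0, q=0, r=1: 1
p=0, q=1, r=0: 0
p=0, q=1, r=1: 0
p=1, q=0, r=0: 1
p=1, q=0, r=1: 1
p=1, q=1, r=0: 0
p=1, q=1, r=1: 0
Satisfying count = 4

4


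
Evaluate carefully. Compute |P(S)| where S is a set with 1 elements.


The power set of a set with n elements has 2^n elements.
|P(S)| = 2^1 = 2

2


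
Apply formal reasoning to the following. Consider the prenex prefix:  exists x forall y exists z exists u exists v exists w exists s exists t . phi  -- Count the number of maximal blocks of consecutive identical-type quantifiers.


Quantifier-type sequence: E A E E E E E E  (A=forall, E=exists)
Group into maximal same-type runs:
  Ex1 | Ax1 | Ex6
Number of blocks = 3

3


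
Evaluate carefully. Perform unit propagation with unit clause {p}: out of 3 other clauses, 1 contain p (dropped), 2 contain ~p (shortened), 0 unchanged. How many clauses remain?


Satisfied (removed): 1
Shortened (remain): 2
Unchanged (remain): 0
Remaining = 2 + 0 = 2

2


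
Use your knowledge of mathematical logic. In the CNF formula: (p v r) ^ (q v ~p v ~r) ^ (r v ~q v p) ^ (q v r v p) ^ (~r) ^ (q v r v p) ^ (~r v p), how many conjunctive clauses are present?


A CNF formula is a conjunction of clauses.
Clauses are separated by ^.
Counting the conjuncts: 7 clauses.

7


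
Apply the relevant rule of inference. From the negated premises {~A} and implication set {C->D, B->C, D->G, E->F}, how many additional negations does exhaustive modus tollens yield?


Initial negated facts: {~A}
Apply modus tollens to closure:
  (no implication fires)
Final negated: {~A}
New negations: {(none)}
Count = 0

0


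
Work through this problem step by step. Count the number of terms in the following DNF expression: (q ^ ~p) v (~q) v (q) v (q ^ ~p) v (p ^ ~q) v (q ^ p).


A DNF formula is a disjunction of terms (conjunctions).
Terms are separated by v.
Counting the disjuncts: 6 terms.

6


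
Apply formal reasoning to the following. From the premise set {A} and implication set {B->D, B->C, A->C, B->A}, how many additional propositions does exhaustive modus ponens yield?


Initial facts: {A}
Apply modus ponens to closure:
  A and A->C  =>  C
Final known: {A, C}
New propositions: {C}
Count = 1

1


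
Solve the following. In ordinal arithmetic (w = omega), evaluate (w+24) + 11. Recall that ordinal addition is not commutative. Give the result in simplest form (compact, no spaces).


Compute (w+24) + 11.
Ordinal + is associative but NOT commutative; for finite n>0, n + w = w but w + n stays w+n.
By associativity: (w+24) + 11 = w + (24+11) = w+35.
Result = w+35

w+35


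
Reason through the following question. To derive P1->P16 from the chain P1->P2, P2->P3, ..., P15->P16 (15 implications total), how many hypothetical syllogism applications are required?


With 15 implications in a chain connecting 16 propositions:
P1->P2, P2->P3, ..., P15->P16
Steps needed = (number of implications) - 1 = 15 - 1 = 14

14


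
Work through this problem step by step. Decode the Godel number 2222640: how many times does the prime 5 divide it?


Factorize 2222640 by dividing by 5 repeatedly.
Division steps: 5 divides 2222640 exactly 1 time(s).
Exponent of 5 = 1

1


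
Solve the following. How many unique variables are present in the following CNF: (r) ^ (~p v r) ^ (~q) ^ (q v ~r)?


Identify each variable that appears in the formula.
Variables found: p, q, r
Count = 3

3


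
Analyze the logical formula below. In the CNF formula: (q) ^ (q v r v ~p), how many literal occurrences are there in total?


Counting literals in each clause:
Clause 1: 1 literal(s)
Clause 2: 3 literal(s)
Total = 4

4


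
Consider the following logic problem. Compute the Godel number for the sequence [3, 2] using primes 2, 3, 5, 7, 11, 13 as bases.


Encode each element as an exponent of the corresponding prime:
  2^3 = 8
  3^2 = 9
Product = 8 * 9 = 72

72


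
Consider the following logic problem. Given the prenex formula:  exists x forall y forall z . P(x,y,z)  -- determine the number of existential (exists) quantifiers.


Quantifier prefix: exists x forall y forall z
Mark each quantifier type:
  E U U
Universal count = 2, Existential count = 1
Asked for existential (exists) quantifiers: 1

1


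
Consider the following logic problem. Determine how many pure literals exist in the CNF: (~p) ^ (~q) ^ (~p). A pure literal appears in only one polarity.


Check each variable for pure literal status:
p: pure negative
q: pure negative
r: absent (not pure)
Pure literal count = 2

2


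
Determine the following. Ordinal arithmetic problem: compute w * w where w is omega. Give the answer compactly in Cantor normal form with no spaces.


Compute w * w.
Ordinal * is associative and left-distributive over +, but NOT commutative; for finite n>1, n*w = w but w*n stays w*n.
w * w = w^2 by definition.
Result = w^2

w^2


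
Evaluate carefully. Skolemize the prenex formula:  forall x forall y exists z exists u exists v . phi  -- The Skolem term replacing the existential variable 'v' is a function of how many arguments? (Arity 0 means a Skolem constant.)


Quantifier prefix: forall x forall y exists z exists u exists v
'v' is existentially quantified at position 5.
Universal variables preceding it: x, y
Skolem function arity = 2

2


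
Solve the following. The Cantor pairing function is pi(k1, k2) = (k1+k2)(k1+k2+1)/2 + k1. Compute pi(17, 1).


k1 + k2 = 18
(k1+k2)(k1+k2+1)/2 = 18 * 19 / 2 = 171
pi = 171 + 17 = 188

188


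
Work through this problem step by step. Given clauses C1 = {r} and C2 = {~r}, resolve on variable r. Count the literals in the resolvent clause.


Remove r from C1 and ~r from C2.
C1 remainder: {}
C2 remainder: {}
Union (resolvent): {} (empty clause)
Resolvent has 0 literal(s).

0


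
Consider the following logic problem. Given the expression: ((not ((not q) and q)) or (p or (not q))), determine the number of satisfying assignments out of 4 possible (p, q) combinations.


Check all 4 assignments:
p=0, q=0: 1
p=0, q=1: 1
p=1, q=0: 1
p=1, q=1: 1
Count of True = 4

4


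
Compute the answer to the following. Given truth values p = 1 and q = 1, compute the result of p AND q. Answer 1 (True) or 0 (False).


p = 1, q = 1
Operation: p AND q
Evaluate: 1 AND 1 = 1

1


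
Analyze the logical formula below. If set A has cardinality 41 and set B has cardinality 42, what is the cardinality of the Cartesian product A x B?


The Cartesian product A x B contains all ordered pairs (a, b).
|A x B| = |A| * |B| = 41 * 42 = 1722

1722


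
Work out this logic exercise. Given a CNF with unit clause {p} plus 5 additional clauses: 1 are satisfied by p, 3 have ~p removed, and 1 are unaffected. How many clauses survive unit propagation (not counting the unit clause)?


Satisfied (removed): 1
Shortened (remain): 3
Unchanged (remain): 1
Remaining = 3 + 1 = 4

4


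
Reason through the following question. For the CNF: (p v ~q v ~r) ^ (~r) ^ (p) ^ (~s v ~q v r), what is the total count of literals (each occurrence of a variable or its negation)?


Counting literals in each clause:
Clause 1: 3 literal(s)
Clause 2: 1 literal(s)
Clause 3: 1 literal(s)
Clause 4: 3 literal(s)
Total = 8

8


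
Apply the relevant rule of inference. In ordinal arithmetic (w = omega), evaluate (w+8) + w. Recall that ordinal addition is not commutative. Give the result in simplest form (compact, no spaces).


Compute (w+8) + w.
Ordinal + is associative but NOT commutative; for finite n>0, n + w = w but w + n stays w+n.
(w+8) + w = w + (8+w) = w + w = w*2 (the finite tail 8 is absorbed by the right w).
Result = w*2

w*2


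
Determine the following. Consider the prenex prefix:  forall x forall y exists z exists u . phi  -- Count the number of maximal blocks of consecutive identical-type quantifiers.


Quantifier-type sequence: A A E E  (A=forall, E=exists)
Group into maximal same-type runs:
  Ax2 | Ex2
Number of blocks = 2

2


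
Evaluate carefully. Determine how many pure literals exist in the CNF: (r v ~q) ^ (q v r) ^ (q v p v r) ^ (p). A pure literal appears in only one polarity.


Check each variable for pure literal status:
p: pure positive
q: mixed (not pure)
r: pure positive
Pure literal count = 2

2


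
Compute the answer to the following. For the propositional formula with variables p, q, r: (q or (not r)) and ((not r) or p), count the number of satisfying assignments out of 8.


Evaluate all 8 assignments for p, q, r:
p=0, q=0, r=0: 1
p=0, q=0, r=1: 0
p=0, q=1, r=0: 1
p=0, q=1, r=1: 0
p=1, q=0, r=0: 1
p=1, q=0, r=1: 0
p=1, q=1, r=0: 1
p=1, q=1, r=1: 1
Satisfying count = 5

5


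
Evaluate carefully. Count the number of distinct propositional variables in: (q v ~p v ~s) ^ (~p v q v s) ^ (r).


Identify each variable that appears in the formula.
Variables found: p, q, r, s
Count = 4

4


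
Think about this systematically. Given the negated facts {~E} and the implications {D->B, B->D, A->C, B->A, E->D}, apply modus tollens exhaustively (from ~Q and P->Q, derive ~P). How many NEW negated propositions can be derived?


Initial negated facts: {~E}
Apply modus tollens to closure:
  (no implication fires)
Final negated: {~E}
New negations: {(none)}
Count = 0

0


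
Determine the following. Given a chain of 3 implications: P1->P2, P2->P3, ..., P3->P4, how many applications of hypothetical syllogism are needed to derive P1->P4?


With 3 implications in a chain connecting 4 propositions:
P1->P2, P2->P3, ..., P3->P4
Steps needed = (number of implications) - 1 = 3 - 1 = 2

2


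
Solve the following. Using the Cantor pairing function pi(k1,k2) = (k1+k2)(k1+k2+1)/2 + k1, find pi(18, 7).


k1 + k2 = 25
(k1+k2)(k1+k2+1)/2 = 25 * 26 / 2 = 325
pi = 325 + 18 = 343

343


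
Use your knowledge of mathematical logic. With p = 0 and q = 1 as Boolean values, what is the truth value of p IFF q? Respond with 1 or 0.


p = 0, q = 1
Operation: p IFF q
Evaluate: 0 IFF 1 = 0

0


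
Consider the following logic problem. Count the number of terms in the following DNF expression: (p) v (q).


A DNF formula is a disjunction of terms (conjunctions).
Terms are separated by v.
Counting the disjuncts: 2 terms.

2


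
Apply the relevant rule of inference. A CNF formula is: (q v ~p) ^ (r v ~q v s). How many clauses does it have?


A CNF formula is a conjunction of clauses.
Clauses are separated by ^.
Counting the conjuncts: 2 clauses.

2


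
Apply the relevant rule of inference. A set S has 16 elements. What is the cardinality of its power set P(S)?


The power set of a set with n elements has 2^n elements.
|P(S)| = 2^16 = 65536

65536


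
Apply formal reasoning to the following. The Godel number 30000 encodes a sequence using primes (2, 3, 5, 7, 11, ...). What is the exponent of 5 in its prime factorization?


Factorize 30000 by dividing by 5 repeatedly.
Division steps: 5 divides 30000 exactly 4 time(s).
Exponent of 5 = 4

4


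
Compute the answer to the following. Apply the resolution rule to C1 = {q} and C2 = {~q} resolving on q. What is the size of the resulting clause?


Remove q from C1 and ~q from C2.
C1 remainder: {}
C2 remainder: {}
Union (resolvent): {} (empty clause)
Resolvent has 0 literal(s).

0


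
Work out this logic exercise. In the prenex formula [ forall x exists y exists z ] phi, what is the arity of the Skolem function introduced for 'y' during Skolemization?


Quantifier prefix: forall x exists y exists z
'y' is existentially quantified at position 2.
Universal variables preceding it: x
Skolem function arity = 1

1


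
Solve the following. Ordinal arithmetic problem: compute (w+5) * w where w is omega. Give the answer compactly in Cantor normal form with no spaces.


Compute (w+5) * w.
Ordinal * is associative and left-distributive over +, but NOT commutative; for finite n>1, n*w = w but w*n stays w*n.
(w+5) * w = sup{(w+5)*k : k<w} = sup{w*k+5} = w^2 (the +5 tail is absorbed in the limit).
Result = w^2

w^2


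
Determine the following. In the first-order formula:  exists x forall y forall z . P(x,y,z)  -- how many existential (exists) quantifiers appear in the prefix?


Quantifier prefix: exists x forall y forall z
Mark each quantifier type:
  E U U
Universal count = 2, Existential count = 1
Asked for existential (exists) quantifiers: 1

1


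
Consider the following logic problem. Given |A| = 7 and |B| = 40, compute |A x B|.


The Cartesian product A x B contains all ordered pairs (a, b).
|A x B| = |A| * |B| = 7 * 40 = 280

280


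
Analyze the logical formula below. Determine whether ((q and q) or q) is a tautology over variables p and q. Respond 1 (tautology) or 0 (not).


Check all 4 assignments:
p=0, q=0: 0
p=0, q=1: 1
p=1, q=0: 0
p=1, q=1: 1
Satisfying count = 2/4.
Tautology iff count = 4: no.

0


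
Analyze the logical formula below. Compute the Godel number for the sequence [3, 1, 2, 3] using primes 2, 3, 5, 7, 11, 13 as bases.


Encode each element as an exponent of the corresponding prime:
  2^3 = 8
  3^1 = 3
  5^2 = 25
  7^3 = 343
Product = 8 * 3 * 25 * 343 = 205800

205800


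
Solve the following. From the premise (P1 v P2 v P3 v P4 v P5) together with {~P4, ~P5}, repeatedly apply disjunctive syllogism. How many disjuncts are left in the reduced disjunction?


Original disjuncts (5): P1, P2, P3, P4, P5
Negated (eliminate): ~P4, ~P5
Remaining disjuncts: P1, P2, P3
Count = 5 - 2 = 3

3


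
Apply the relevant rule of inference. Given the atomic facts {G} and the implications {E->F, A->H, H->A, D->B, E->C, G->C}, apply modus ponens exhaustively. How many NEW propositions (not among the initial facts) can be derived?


Initial facts: {G}
Apply modus ponens to closure:
  G and G->C  =>  C
Final known: {C, G}
New propositions: {C}
Count = 1

1


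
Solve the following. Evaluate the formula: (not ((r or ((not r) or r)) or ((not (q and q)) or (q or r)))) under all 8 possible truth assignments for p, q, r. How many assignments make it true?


Check all 8 assignments:
p=0, q=0, r=0: 0
p=0, q=0, r=1: 0
p=0, q=1, r=0: 0
p=0, q=1, r=1: 0
p=1, q=0, r=0: 0
p=1, q=0, r=1: 0
p=1, q=1, r=0: 0
p=1, q=1, r=1: 0
Count of True = 0

0


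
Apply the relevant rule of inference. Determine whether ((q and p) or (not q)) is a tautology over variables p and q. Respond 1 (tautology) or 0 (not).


Check all 4 assignments:
p=0, q=0: 1
p=0, q=1: 0
p=1, q=0: 1
p=1, q=1: 1
Satisfying count = 3/4.
Tautology iff count = 4: no.

0


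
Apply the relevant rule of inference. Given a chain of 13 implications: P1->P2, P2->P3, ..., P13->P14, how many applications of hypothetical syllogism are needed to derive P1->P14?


With 13 implications in a chain connecting 14 propositions:
P1->P2, P2->P3, ..., P13->P14
Steps needed = (number of implications) - 1 = 13 - 1 = 12

12


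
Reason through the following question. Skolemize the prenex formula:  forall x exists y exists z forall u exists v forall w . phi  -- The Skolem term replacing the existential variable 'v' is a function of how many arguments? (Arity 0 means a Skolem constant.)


Quantifier prefix: forall x exists y exists z forall u exists v forall w
'v' is existentially quantified at position 5.
Universal variables preceding it: x, u
Skolem function arity = 2

2


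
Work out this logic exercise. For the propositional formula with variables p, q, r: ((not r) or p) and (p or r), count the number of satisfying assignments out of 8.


Evaluate all 8 assignments for p, q, r:
p=0, q=0, r=0: 0
p=0, q=0, r=1: 0
p=0, q=1, r=0: 0
p=0, q=1, r=1: 0
p=1, q=0, r=0: 1
p=1, q=0, r=1: 1
p=1, q=1, r=0: 1
p=1, q=1, r=1: 1
Satisfying count = 4

4


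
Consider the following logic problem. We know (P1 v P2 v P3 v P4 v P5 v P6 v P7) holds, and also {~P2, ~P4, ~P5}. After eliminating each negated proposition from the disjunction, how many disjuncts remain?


Original disjuncts (7): P1, P2, P3, P4, P5, P6, P7
Negated (eliminate): ~P2, ~P4, ~P5
Remaining disjuncts: P1, P3, P6, P7
Count = 7 - 3 = 4

4


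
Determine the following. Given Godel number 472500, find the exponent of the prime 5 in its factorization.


Factorize 472500 by dividing by 5 repeatedly.
Division steps: 5 divides 472500 exactly 4 time(s).
Exponent of 5 = 4

4


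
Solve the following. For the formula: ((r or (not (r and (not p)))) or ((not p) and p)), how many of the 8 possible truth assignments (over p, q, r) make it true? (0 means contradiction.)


Check all 8 assignments:
p=0, q=0, r=0: 1
p=0, q=0, r=1: 1
p=0, q=1, r=0: 1
p=0, q=1, r=1: 1
p=1, q=0, r=0: 1
p=1, q=0, r=1: 1
p=1, q=1, r=0: 1
p=1, q=1, r=1: 1
Count of True = 8

8


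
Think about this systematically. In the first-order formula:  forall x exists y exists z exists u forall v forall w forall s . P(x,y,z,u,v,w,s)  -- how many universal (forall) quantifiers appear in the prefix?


Quantifier prefix: forall x exists y exists z exists u forall v forall w forall s
Mark each quantifier type:
  U E E E U U U
Universal count = 4, Existential count = 3
Asked for universal (forall) quantifiers: 4

4


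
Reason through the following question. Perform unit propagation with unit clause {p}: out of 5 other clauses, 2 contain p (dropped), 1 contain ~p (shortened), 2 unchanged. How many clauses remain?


Satisfied (removed): 2
Shortened (remain): 1
Unchanged (remain): 2
Remaining = 1 + 2 = 3

3


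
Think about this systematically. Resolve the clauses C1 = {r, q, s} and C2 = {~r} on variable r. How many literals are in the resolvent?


Remove r from C1 and ~r from C2.
C1 remainder: {q, s}
C2 remainder: {}
Union (resolvent): {q, s}
Resolvent has 2 literal(s).

2


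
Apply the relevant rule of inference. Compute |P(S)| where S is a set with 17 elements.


The power set of a set with n elements has 2^n elements.
|P(S)| = 2^17 = 131072

131072


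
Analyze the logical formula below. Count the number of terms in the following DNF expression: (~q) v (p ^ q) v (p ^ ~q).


A DNF formula is a disjunction of terms (conjunctions).
Terms are separated by v.
Counting the disjuncts: 3 terms.

3


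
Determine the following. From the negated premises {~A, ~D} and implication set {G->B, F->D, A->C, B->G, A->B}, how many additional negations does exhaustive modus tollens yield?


Initial negated facts: {~A, ~D}
Apply modus tollens to closure:
  ~D and F->D  =>  ~F
Final negated: {~A, ~D, ~F}
New negations: {~F}
Count = 1

1


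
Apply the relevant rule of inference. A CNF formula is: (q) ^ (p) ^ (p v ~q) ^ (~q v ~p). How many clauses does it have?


A CNF formula is a conjunction of clauses.
Clauses are separated by ^.
Counting the conjuncts: 4 clauses.

4


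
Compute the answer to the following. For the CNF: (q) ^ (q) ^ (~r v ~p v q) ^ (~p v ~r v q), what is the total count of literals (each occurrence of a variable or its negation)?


Counting literals in each clause:
Clause 1: 1 literal(s)
Clause 2: 1 literal(s)
Clause 3: 3 literal(s)
Clause 4: 3 literal(s)
Total = 8

8


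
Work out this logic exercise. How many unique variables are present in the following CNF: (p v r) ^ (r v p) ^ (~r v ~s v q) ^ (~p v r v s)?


Identify each variable that appears in the formula.
Variables found: p, q, r, s
Count = 4

4


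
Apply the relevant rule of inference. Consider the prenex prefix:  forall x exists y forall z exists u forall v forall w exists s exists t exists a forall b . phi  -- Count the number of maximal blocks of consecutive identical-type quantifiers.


Quantifier-type sequence: A E A E A A E E E A  (A=forall, E=exists)
Group into maximal same-type runs:
  Ax1 | Ex1 | Ax1 | Ex1 | Ax2 | Ex3 | Ax1
Number of blocks = 7

7


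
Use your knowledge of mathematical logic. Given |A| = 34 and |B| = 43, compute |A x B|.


The Cartesian product A x B contains all ordered pairs (a, b).
|A x B| = |A| * |B| = 34 * 43 = 1462

1462


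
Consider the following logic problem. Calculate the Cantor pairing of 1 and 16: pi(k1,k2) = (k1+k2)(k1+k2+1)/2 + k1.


k1 + k2 = 17
(k1+k2)(k1+k2+1)/2 = 17 * 18 / 2 = 153
pi = 153 + 1 = 154

154


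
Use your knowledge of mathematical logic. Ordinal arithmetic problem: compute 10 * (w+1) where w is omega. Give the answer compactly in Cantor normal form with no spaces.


Compute 10 * (w+1).
Ordinal * is associative and left-distributive over +, but NOT commutative; for finite n>1, n*w = w but w*n stays w*n.
By left-distributivity: 10 * (w+1) = 10*w + 10*1 = w + 10 = w+10.
Result = w+10

w+10


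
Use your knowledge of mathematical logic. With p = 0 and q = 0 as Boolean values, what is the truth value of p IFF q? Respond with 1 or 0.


p = 0, q = 0
Operation: p IFF q
Evaluate: 0 IFF 0 = 1

1


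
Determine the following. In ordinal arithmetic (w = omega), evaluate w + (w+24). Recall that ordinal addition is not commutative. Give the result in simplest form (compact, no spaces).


Compute w + (w+24).
Ordinal + is associative but NOT commutative; for finite n>0, n + w = w but w + n stays w+n.
w + (w+24) = (w+w) + 24 = w*2+24.
Result = w*2+24

w*2+24


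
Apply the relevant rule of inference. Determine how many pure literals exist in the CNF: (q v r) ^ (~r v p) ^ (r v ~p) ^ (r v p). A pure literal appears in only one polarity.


Check each variable for pure literal status:
p: mixed (not pure)
q: pure positive
r: mixed (not pure)
Pure literal count = 1

1


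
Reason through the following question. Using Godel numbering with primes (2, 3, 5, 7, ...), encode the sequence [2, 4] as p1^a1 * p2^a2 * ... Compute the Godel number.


Encode each element as an exponent of the corresponding prime:
  2^2 = 4
  3^4 = 81
Product = 4 * 81 = 324

324


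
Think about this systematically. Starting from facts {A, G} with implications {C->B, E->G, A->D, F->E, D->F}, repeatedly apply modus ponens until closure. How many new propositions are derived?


Initial facts: {A, G}
Apply modus ponens to closure:
  A and A->D  =>  D
  D and D->F  =>  F
  F and F->E  =>  E
Final known: {A, D, E, F, G}
New propositions: {D, E, F}
Count = 3

3


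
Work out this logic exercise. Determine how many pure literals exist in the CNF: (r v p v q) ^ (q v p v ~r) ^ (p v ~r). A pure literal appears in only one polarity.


Check each variable for pure literal status:
p: pure positive
q: pure positive
r: mixed (not pure)
Pure literal count = 2

2


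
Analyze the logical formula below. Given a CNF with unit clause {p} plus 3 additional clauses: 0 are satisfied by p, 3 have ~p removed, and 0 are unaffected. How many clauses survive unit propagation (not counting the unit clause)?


Satisfied (removed): 0
Shortened (remain): 3
Unchanged (remain): 0
Remaining = 3 + 0 = 3

3


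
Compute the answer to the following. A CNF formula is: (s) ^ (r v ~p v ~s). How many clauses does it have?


A CNF formula is a conjunction of clauses.
Clauses are separated by ^.
Counting the conjuncts: 2 clauses.

2


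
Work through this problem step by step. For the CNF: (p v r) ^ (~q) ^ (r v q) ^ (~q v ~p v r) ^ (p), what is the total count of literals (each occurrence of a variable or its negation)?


Counting literals in each clause:
Clause 1: 2 literal(s)
Clause 2: 1 literal(s)
Clause 3: 2 literal(s)
Clause 4: 3 literal(s)
Clause 5: 1 literal(s)
Total = 9

9


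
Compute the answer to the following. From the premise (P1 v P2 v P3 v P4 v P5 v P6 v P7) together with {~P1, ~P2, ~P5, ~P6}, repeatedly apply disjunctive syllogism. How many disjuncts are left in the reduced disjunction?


Original disjuncts (7): P1, P2, P3, P4, P5, P6, P7
Negated (eliminate): ~P1, ~P2, ~P5, ~P6
Remaining disjuncts: P3, P4, P7
Count = 7 - 4 = 3

3


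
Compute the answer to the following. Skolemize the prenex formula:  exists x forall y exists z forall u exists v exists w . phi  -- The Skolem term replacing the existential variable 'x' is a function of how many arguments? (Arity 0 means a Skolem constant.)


Quantifier prefix: exists x forall y exists z forall u exists v exists w
'x' is existentially quantified at position 1.
No universal quantifiers precede it.
Skolem function arity = 0 (a Skolem constant)

0


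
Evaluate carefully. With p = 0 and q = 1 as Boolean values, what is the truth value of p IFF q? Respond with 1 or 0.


p = 0, q = 1
Operation: p IFF q
Evaluate: 0 IFF 1 = 0

0


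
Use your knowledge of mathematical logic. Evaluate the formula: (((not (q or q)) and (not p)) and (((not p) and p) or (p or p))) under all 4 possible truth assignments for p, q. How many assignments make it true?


Check all 4 assignments:
p=0, q=0: 0
p=0, q=1: 0
p=1, q=0: 0
p=1, q=1: 0
Count of True = 0

0


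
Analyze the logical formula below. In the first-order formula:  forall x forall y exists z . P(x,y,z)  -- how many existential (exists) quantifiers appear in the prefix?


Quantifier prefix: forall x forall y exists z
Mark each quantifier type:
  U U E
Universal count = 2, Existential count = 1
Asked for existential (exists) quantifiers: 1

1
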